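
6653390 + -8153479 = -1500089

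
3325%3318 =7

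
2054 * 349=716846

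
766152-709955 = 56197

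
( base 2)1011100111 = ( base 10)743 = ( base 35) L8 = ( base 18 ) 255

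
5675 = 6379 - 704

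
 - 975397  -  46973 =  -1022370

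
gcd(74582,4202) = 2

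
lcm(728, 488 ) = 44408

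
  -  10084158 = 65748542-75832700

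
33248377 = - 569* ( - 58433) 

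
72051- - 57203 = 129254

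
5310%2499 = 312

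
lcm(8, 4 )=8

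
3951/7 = 564 +3/7  =  564.43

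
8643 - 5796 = 2847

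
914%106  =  66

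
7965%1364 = 1145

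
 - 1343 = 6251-7594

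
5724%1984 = 1756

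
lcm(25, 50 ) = 50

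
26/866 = 13/433 = 0.03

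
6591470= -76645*(- 86)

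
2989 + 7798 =10787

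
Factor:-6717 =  - 3^1 *2239^1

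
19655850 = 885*22210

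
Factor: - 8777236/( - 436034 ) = 4388618/218017 = 2^1*13^1* 17^1*23^( - 1)*9479^ ( - 1 )*9929^1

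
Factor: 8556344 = 2^3*1069543^1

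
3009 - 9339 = - 6330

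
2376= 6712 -4336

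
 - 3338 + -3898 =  - 7236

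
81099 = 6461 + 74638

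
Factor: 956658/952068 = 2^( - 1)*13^( - 1 )*83^1*113^1*359^ ( - 1) = 9379/9334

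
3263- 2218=1045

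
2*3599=7198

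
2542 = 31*82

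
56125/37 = 1516 + 33/37=1516.89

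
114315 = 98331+15984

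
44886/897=14962/299 = 50.04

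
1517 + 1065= 2582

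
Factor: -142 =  - 2^1*71^1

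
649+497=1146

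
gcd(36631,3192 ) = 7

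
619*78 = 48282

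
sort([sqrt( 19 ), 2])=[ 2, sqrt (19 )] 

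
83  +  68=151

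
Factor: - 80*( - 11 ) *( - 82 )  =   - 72160 =- 2^5*5^1*11^1*41^1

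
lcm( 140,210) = 420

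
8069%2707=2655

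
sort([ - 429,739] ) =[ - 429,739]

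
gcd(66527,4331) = 71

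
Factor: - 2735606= - 2^1 * 17^1*61^1*1319^1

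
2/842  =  1/421=0.00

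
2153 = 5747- 3594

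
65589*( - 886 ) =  - 58111854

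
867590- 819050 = 48540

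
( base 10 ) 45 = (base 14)33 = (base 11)41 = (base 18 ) 29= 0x2d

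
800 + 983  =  1783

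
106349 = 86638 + 19711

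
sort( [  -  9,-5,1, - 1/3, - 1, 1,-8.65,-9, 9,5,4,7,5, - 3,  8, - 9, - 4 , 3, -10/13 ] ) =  [ - 9, - 9, - 9, - 8.65, - 5, - 4,  -  3, - 1, - 10/13,-1/3, 1, 1, 3,  4, 5,5, 7, 8, 9 ] 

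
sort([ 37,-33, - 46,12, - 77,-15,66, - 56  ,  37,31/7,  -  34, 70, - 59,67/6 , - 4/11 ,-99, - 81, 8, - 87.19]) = [  -  99, - 87.19 , - 81,-77,  -  59, -56, - 46, - 34, - 33,-15,  -  4/11, 31/7, 8,67/6, 12, 37,  37,66 , 70] 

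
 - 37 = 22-59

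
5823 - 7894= - 2071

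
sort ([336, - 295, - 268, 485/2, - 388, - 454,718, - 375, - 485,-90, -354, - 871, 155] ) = [ - 871,-485, - 454,  -  388, -375 , - 354,  -  295,-268, - 90, 155 , 485/2,336,718]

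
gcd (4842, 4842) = 4842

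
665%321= 23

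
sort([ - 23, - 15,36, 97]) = [ - 23, - 15,36, 97] 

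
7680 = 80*96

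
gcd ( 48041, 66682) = 7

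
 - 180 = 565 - 745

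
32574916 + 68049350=100624266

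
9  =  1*9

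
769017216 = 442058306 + 326958910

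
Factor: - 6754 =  - 2^1 * 11^1*307^1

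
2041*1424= 2906384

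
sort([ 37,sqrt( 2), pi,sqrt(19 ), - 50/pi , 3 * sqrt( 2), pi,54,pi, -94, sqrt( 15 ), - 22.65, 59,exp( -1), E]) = [  -  94, - 22.65,-50/pi , exp(  -  1 ), sqrt ( 2),E,pi,  pi,pi,sqrt (15 ),3*sqrt(2), sqrt(19),37,54,59]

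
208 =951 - 743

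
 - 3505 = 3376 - 6881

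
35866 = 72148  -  36282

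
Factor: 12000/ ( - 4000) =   -  3^1 = -3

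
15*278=4170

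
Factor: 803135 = 5^1 * 160627^1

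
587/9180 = 587/9180 = 0.06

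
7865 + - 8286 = - 421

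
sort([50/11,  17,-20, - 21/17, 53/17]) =[ - 20,  -  21/17, 53/17,50/11, 17 ]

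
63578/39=1630 + 8/39 = 1630.21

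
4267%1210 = 637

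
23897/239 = 99+236/239 = 99.99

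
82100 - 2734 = 79366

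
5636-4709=927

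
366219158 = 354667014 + 11552144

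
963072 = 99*9728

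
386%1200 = 386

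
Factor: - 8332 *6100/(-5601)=50825200/5601 = 2^4*3^( - 1)* 5^2* 61^1*1867^( - 1)*2083^1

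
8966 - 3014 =5952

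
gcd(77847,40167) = 3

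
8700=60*145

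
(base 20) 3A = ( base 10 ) 70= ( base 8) 106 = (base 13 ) 55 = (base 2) 1000110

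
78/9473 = 78/9473 =0.01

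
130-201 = - 71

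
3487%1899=1588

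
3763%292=259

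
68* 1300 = 88400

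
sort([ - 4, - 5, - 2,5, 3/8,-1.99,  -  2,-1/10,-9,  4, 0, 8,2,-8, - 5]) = [ - 9,-8, - 5  , - 5, - 4, - 2, - 2,-1.99,-1/10,0,3/8,2,4 , 5, 8 ] 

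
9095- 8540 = 555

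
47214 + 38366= 85580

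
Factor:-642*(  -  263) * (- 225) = - 2^1*3^3*5^2*107^1*263^1 = - 37990350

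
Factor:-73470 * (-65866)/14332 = 3^1*5^1*31^1*79^1*3583^( - 1)*32933^1=1209793755/3583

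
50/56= 25/28 = 0.89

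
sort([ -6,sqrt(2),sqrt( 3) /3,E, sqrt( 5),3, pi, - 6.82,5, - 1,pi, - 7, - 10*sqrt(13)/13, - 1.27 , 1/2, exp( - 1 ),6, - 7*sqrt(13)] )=[  -  7 * sqrt( 13 ), - 7,  -  6.82 , - 6, - 10*sqrt(13)/13, - 1.27  , -1,exp( - 1 ) , 1/2,sqrt( 3 )/3 , sqrt( 2), sqrt(5),E , 3,  pi,pi,5,6 ] 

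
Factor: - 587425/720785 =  - 117485/144157 =- 5^1 *13^(  -  2 )*853^( - 1) * 23497^1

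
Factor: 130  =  2^1*5^1*13^1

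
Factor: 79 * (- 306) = -2^1*3^2*17^1*79^1 = -24174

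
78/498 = 13/83 = 0.16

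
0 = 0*65915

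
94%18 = 4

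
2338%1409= 929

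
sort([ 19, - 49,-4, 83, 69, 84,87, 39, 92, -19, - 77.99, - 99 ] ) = [ - 99, - 77.99,-49, - 19,  -  4 , 19, 39,69,83, 84, 87,  92] 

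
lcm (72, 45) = 360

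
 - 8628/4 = -2157 =- 2157.00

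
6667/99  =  67 +34/99 = 67.34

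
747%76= 63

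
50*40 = 2000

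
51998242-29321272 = 22676970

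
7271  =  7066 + 205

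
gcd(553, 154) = 7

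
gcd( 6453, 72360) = 27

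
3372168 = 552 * 6109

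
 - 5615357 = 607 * ( - 9251)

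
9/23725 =9/23725 = 0.00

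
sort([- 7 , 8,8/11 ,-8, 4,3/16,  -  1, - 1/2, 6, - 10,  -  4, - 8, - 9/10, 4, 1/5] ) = [ - 10, - 8,-8, - 7,-4, -1, - 9/10 , - 1/2, 3/16,1/5 , 8/11,4, 4,6,8]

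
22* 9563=210386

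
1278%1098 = 180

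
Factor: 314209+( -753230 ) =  - 11^1* 107^1*373^1  =  - 439021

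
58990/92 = 641 + 9/46 =641.20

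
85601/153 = 85601/153 = 559.48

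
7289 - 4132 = 3157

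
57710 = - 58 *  ( - 995)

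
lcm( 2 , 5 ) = 10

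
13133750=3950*3325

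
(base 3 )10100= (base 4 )1122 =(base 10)90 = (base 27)39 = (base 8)132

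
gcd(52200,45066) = 174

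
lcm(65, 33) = 2145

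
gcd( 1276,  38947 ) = 29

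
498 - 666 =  - 168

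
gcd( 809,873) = 1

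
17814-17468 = 346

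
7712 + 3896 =11608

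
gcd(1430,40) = 10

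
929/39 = 929/39 = 23.82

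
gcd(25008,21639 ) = 3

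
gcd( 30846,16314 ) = 6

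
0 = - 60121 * 0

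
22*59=1298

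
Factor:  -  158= - 2^1* 79^1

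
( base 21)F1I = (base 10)6654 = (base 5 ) 203104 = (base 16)19fe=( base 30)7BO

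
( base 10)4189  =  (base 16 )105D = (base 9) 5664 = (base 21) 9AA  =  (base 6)31221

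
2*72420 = 144840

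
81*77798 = 6301638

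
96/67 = 1 + 29/67 = 1.43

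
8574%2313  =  1635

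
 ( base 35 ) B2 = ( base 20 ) j7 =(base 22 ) hd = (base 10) 387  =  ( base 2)110000011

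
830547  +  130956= 961503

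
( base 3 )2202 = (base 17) 46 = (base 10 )74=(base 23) 35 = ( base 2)1001010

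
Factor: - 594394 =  - 2^1*31^1*9587^1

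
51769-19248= 32521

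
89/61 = 1 + 28/61 = 1.46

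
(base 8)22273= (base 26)DNH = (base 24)g7j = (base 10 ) 9403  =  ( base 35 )7NN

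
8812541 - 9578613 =-766072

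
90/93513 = 30/31171  =  0.00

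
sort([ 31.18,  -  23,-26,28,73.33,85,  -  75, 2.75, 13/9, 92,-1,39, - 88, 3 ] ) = [ - 88,  -  75, - 26, - 23, - 1, 13/9, 2.75,  3, 28, 31.18,39 , 73.33,85, 92]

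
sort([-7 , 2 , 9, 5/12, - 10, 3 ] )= [- 10, - 7, 5/12,2, 3,9] 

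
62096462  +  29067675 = 91164137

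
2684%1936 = 748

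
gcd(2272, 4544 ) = 2272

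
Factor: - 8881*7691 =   -  83^1*107^1*7691^1 =- 68303771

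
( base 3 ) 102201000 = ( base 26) cg4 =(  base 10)8532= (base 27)BJ0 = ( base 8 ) 20524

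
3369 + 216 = 3585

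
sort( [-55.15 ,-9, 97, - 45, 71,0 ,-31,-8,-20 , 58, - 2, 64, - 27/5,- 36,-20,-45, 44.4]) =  [ - 55.15,-45, - 45, - 36,-31, - 20, - 20,-9 , - 8,-27/5,-2,0,44.4, 58, 64,71,97 ]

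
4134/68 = 2067/34 =60.79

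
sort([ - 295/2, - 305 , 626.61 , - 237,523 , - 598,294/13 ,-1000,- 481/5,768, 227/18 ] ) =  [  -  1000,-598 , -305 , - 237 ,-295/2 ,- 481/5,  227/18, 294/13,523,626.61, 768 ] 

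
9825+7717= 17542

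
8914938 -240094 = 8674844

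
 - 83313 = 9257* (-9)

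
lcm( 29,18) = 522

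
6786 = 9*754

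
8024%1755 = 1004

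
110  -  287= - 177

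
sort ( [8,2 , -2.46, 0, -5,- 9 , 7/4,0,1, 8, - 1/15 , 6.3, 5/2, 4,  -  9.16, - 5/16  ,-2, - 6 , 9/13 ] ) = [ - 9.16, - 9, - 6,- 5,  -  2.46 , - 2, -5/16, - 1/15,0,0, 9/13, 1, 7/4, 2, 5/2,4, 6.3,8, 8] 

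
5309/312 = 17  +  5/312=17.02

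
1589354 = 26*61129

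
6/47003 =6/47003 = 0.00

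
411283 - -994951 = 1406234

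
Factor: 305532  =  2^2*3^4*23^1*41^1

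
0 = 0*6243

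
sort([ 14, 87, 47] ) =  [ 14 , 47, 87] 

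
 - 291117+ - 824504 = - 1115621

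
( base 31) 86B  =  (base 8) 17315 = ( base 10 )7885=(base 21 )HIA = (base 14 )2C33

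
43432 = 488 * 89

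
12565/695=2513/139  =  18.08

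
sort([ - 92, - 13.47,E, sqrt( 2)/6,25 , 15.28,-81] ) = [ - 92 ,-81,-13.47,sqrt( 2)/6,E,15.28, 25 ] 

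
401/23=17 + 10/23=17.43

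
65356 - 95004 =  - 29648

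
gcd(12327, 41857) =1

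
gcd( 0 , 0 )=0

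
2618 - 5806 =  - 3188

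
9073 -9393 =  -  320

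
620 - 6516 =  - 5896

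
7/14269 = 7/14269 = 0.00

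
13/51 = 13/51 = 0.25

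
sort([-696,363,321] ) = [  -  696,321,  363] 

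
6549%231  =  81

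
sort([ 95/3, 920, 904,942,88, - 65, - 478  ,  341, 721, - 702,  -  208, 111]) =[ - 702,  -  478, - 208,-65, 95/3,88, 111, 341,721, 904, 920, 942] 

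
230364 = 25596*9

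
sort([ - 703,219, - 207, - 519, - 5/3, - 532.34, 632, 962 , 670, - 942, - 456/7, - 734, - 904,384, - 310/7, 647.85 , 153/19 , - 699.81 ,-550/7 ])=[ - 942, - 904, - 734, - 703, - 699.81, - 532.34, - 519, - 207 , - 550/7, - 456/7,-310/7, - 5/3,153/19,219,  384,632,647.85,670, 962 ]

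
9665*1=9665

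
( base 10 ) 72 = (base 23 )33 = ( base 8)110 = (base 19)3f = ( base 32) 28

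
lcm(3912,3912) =3912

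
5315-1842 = 3473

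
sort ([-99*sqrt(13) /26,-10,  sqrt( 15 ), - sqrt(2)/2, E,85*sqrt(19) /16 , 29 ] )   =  [ - 99*sqrt(13) /26, - 10, -sqrt(2) /2, E,sqrt(15), 85*sqrt(19)/16,  29]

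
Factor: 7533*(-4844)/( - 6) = 2^1*3^4*7^1 *31^1*173^1 = 6081642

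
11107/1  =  11107=11107.00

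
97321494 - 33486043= 63835451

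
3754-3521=233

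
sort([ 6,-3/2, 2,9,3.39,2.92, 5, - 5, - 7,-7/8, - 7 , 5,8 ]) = [ -7, - 7, - 5, - 3/2,  -  7/8,2, 2.92 , 3.39,5,5,6, 8,9 ] 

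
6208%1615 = 1363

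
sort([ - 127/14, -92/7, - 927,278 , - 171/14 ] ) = [ - 927, - 92/7,  -  171/14, - 127/14, 278] 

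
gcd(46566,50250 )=6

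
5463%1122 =975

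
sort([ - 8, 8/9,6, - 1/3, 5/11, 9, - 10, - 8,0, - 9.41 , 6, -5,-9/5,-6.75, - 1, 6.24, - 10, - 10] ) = [ - 10, - 10, - 10, - 9.41, - 8, - 8, - 6.75, - 5, - 9/5, - 1,-1/3,0, 5/11, 8/9, 6,6,6.24,9] 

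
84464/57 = 84464/57 = 1481.82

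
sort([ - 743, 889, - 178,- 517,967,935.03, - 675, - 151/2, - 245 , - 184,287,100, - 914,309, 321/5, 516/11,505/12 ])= [ - 914, - 743, - 675 , - 517,  -  245, - 184, - 178,- 151/2,505/12 , 516/11,321/5,100, 287,309,  889,935.03,967 ]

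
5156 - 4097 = 1059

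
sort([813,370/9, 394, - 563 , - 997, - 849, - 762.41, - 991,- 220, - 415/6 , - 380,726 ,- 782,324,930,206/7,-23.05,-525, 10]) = [ - 997, - 991,- 849, - 782, - 762.41 , - 563, - 525,-380, - 220, - 415/6, - 23.05, 10,206/7,370/9,324,394,726, 813 , 930] 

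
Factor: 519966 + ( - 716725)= -41^1  *  4799^1=- 196759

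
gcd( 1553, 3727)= 1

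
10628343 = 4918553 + 5709790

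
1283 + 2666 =3949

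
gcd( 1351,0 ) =1351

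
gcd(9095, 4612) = 1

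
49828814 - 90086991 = -40258177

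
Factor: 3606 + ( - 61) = 5^1*709^1 = 3545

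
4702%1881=940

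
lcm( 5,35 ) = 35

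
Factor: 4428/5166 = 2^1*3^1*7^( - 1) = 6/7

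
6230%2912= 406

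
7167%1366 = 337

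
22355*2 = 44710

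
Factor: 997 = 997^1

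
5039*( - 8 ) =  - 40312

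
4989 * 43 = 214527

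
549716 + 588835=1138551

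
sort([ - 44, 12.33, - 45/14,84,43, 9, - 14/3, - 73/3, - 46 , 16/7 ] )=[ -46,  -  44, - 73/3,-14/3, - 45/14,16/7,9,12.33,43, 84]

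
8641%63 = 10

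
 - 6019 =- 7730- - 1711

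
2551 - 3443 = - 892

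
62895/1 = 62895 = 62895.00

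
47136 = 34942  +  12194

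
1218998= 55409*22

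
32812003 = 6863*4781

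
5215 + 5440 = 10655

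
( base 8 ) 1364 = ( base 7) 2130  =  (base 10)756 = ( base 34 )M8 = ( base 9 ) 1030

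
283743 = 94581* 3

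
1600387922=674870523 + 925517399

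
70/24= 2 + 11/12 = 2.92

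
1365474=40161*34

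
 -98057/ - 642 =98057/642 = 152.74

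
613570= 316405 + 297165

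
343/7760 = 343/7760 =0.04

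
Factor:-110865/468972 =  - 36955/156324 = -2^(  -  2)*3^(-1 )*5^1*7^ (  -  1)*19^1*389^1*1861^(-1)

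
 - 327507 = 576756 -904263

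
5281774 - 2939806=2341968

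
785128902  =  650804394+134324508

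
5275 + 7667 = 12942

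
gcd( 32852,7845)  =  1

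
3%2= 1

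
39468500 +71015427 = 110483927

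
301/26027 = 301/26027 = 0.01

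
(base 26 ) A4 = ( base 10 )264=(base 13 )174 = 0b100001000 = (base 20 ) d4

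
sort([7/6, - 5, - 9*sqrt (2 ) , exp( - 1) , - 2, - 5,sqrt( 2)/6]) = [ - 9 * sqrt( 2 ),-5, - 5 , - 2,sqrt(2)/6, exp( - 1), 7/6]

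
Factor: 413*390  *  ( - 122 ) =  - 19650540 = -2^2*3^1*5^1*7^1 * 13^1*59^1*61^1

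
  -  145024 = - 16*9064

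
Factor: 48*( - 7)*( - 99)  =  33264  =  2^4 * 3^3*7^1*11^1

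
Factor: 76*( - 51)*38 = -2^3*3^1*17^1*19^2 = - 147288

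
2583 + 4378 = 6961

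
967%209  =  131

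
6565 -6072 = 493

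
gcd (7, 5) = 1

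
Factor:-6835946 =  -2^1* 13^1*467^1*563^1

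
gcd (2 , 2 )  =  2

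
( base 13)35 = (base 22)20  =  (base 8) 54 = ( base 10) 44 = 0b101100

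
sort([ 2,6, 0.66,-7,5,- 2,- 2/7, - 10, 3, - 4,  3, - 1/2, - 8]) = [ - 10,-8, - 7,  -  4, - 2, - 1/2, - 2/7 , 0.66,  2,3, 3, 5  ,  6]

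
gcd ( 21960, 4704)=24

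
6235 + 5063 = 11298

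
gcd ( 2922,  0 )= 2922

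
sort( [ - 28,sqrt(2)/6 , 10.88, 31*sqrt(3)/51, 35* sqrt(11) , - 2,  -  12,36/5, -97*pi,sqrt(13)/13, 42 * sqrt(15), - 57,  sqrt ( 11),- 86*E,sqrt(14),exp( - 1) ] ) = [ - 97 * pi, - 86* E, - 57, - 28,  -  12, - 2,sqrt(2) /6,sqrt ( 13)/13,exp( - 1 ), 31 * sqrt( 3)/51,sqrt( 11),sqrt ( 14), 36/5, 10.88, 35 * sqrt(11),42*sqrt( 15) ] 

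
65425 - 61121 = 4304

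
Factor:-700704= - 2^5*3^3*811^1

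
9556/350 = 4778/175 =27.30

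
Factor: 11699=11699^1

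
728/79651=56/6127 = 0.01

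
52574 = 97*542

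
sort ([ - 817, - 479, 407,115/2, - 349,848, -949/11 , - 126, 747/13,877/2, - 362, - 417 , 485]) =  [ - 817, - 479,-417, - 362, - 349, - 126, - 949/11, 747/13,115/2, 407,877/2,485, 848 ]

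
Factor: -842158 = -2^1 * 421079^1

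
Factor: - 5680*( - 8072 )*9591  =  2^7*3^1*5^1*23^1*71^1*139^1*1009^1  =  439737375360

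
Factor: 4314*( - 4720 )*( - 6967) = 2^5*3^1*5^1*59^1*719^1*6967^1 =141862611360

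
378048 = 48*7876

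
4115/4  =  4115/4 = 1028.75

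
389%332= 57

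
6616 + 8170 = 14786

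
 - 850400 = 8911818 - 9762218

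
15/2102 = 15/2102 =0.01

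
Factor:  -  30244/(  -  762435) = 2^2*3^( -2)*5^(  -  1)*7561^1*16943^(  -  1 )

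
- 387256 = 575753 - 963009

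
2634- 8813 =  - 6179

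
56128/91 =56128/91 = 616.79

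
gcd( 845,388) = 1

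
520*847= 440440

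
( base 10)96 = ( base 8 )140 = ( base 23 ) 44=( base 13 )75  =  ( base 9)116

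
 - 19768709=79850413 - 99619122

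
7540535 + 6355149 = 13895684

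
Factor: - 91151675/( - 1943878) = 2^( - 1)*5^2 * 971939^( - 1)*3646067^1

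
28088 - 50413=-22325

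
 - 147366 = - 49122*3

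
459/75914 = 459/75914 = 0.01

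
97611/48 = 32537/16 = 2033.56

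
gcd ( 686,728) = 14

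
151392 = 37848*4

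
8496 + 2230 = 10726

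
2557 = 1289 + 1268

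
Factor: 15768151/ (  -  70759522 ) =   -  2^ ( - 1) * 7^2*41^(-1 ) * 321799^1*862921^( - 1) 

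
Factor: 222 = 2^1*3^1*37^1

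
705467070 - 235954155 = 469512915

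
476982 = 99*4818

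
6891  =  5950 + 941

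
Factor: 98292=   2^2*3^1*8191^1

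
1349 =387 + 962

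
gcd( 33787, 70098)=1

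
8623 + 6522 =15145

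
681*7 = 4767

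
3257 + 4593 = 7850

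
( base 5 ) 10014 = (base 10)634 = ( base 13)39a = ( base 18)1H4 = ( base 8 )1172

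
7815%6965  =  850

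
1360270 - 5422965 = -4062695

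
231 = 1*231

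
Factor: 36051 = 3^1*61^1*197^1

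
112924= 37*3052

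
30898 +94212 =125110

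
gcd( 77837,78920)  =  1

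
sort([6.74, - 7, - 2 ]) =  [ -7, - 2,  6.74]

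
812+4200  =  5012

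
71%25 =21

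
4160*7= 29120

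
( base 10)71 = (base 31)29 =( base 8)107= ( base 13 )56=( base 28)2F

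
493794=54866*9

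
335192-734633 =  - 399441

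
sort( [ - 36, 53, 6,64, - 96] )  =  [ - 96 , - 36, 6,53,64] 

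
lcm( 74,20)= 740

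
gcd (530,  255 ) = 5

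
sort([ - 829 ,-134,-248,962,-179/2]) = [  -  829, - 248,-134, - 179/2,962]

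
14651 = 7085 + 7566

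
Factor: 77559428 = 2^2*19389857^1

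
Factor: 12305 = 5^1*23^1*107^1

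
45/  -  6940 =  - 1 + 1379/1388= - 0.01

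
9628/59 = 163 + 11/59 = 163.19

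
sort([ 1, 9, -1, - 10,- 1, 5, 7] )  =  [ - 10, - 1, - 1, 1, 5, 7,9]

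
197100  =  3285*60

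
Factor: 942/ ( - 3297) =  - 2/7 = - 2^1 *7^ (-1 )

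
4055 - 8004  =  -3949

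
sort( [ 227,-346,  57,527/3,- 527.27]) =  [  -  527.27, -346,57 , 527/3, 227]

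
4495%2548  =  1947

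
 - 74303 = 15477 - 89780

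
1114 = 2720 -1606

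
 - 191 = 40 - 231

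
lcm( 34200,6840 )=34200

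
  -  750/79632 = -1 + 13147/13272  =  - 0.01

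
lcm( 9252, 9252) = 9252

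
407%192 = 23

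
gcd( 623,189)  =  7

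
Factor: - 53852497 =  - 2833^1*19009^1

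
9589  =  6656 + 2933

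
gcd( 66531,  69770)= 1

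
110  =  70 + 40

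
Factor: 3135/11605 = 3^1*19^1*211^(-1 ) = 57/211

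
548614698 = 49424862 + 499189836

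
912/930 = 152/155 = 0.98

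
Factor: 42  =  2^1 * 3^1*7^1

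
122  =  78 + 44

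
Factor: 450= 2^1*3^2*5^2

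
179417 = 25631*7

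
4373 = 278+4095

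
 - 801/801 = -1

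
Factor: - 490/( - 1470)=1/3 =3^( - 1) 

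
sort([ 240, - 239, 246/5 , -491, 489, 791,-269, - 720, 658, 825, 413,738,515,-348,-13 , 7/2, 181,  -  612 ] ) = [ - 720, - 612, - 491 , -348, - 269, - 239,-13, 7/2,246/5, 181, 240,413, 489,  515,658, 738, 791,825 ] 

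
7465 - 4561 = 2904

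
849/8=849/8 = 106.12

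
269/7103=269/7103 = 0.04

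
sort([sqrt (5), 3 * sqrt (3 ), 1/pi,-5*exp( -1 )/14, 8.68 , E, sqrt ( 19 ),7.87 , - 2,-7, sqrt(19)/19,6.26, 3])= [ - 7, - 2, - 5*exp( - 1)/14, sqrt( 19)/19, 1/pi, sqrt( 5),  E,3, sqrt( 19), 3*sqrt(3),6.26, 7.87,8.68]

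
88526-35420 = 53106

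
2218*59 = 130862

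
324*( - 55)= - 17820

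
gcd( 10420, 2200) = 20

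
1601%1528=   73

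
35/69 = 35/69= 0.51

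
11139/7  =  11139/7 = 1591.29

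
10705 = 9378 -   -  1327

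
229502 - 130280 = 99222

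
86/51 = 1 + 35/51 = 1.69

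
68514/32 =2141 + 1/16 = 2141.06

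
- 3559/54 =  - 66 + 5/54 = -65.91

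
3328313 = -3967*( - 839) 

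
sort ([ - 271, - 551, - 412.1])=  [ - 551, - 412.1, - 271]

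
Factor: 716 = 2^2*179^1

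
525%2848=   525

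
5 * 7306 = 36530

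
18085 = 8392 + 9693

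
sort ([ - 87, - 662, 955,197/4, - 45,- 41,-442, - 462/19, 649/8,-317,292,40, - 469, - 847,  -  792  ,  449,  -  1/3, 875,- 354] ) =[- 847, - 792, - 662, -469, - 442, -354,  -  317, - 87, - 45, - 41,-462/19, - 1/3,40,197/4,649/8, 292,  449, 875, 955 ]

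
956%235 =16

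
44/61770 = 22/30885 = 0.00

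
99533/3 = 99533/3=33177.67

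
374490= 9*41610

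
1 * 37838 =37838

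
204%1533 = 204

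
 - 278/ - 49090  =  139/24545 = 0.01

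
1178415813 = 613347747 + 565068066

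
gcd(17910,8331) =3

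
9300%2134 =764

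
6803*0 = 0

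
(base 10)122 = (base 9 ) 145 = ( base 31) 3t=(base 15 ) 82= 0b1111010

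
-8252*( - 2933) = 24203116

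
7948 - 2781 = 5167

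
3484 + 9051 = 12535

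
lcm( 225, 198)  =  4950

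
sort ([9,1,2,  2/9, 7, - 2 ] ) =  [ - 2,2/9, 1,2, 7, 9]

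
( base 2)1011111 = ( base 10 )95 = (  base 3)10112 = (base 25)3K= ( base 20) 4F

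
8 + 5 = 13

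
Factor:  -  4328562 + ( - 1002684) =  - 2^1 * 3^1  *888541^1 = - 5331246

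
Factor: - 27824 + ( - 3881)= -31705 =- 5^1*17^1*373^1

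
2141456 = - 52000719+54142175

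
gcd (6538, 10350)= 2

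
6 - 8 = -2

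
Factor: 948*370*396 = 2^5*  3^3* 5^1*11^1 * 37^1*79^1 = 138900960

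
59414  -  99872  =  -40458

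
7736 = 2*3868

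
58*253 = 14674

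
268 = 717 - 449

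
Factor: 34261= 34261^1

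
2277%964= 349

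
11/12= 11/12 = 0.92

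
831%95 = 71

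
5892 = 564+5328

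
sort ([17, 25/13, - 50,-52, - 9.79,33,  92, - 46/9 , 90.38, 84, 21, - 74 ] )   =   [  -  74 , - 52,-50, - 9.79, - 46/9,25/13,17, 21, 33,84 , 90.38,92]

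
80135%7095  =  2090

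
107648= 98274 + 9374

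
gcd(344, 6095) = 1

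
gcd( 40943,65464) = 7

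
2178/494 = 4 + 101/247 =4.41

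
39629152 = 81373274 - 41744122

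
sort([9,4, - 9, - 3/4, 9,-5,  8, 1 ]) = [ - 9, - 5, - 3/4, 1,4,8,  9,9 ]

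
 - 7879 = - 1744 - 6135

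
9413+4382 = 13795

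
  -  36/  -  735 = 12/245=0.05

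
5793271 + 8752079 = 14545350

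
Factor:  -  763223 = -763223^1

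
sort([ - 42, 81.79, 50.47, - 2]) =[ - 42, - 2, 50.47,81.79]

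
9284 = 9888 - 604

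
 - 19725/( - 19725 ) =1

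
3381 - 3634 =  - 253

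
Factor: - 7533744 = -2^4*3^1*31^1*61^1*83^1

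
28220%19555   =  8665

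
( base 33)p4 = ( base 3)1010201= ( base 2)1100111101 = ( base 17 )2ed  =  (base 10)829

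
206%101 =4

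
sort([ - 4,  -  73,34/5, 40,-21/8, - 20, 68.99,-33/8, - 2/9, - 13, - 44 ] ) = [ - 73 , - 44, - 20,-13,  -  33/8, - 4,-21/8, - 2/9, 34/5, 40 , 68.99] 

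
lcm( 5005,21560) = 280280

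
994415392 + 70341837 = 1064757229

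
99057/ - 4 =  - 99057/4   =  - 24764.25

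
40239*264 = 10623096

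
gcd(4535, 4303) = 1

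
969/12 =80  +  3/4 = 80.75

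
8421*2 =16842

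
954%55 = 19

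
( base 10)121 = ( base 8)171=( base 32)3p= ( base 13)94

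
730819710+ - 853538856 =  - 122719146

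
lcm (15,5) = 15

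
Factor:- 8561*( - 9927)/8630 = 84985047/8630 = 2^(-1 )*3^2*5^( - 1)*7^1*863^( -1 )*1103^1*1223^1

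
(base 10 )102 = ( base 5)402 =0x66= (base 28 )3I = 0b1100110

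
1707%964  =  743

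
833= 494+339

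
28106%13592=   922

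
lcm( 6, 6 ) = 6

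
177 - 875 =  - 698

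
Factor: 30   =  2^1*3^1*5^1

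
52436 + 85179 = 137615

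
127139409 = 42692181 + 84447228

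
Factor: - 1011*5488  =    -  2^4*3^1 * 7^3*337^1 = - 5548368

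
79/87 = 79/87 = 0.91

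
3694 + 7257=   10951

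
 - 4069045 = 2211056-6280101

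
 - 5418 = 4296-9714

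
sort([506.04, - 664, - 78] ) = [ - 664, - 78, 506.04 ] 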